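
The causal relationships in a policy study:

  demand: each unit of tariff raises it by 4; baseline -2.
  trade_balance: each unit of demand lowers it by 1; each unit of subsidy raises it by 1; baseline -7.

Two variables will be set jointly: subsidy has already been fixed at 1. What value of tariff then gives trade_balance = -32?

tariff = 7

With subsidy held at 1:
Substituting into the trade_balance equation gives trade_balance = -4*tariff - 4.
Solve -4*tariff - 4 = -32: tariff = (-32 + 4) / -4 = 7.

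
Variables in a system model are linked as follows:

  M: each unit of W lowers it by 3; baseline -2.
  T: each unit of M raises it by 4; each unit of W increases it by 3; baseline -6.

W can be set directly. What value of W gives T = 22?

W = -4

Substituting into the T equation gives T = -9*W - 14.
Solve -9*W - 14 = 22: W = (22 + 14) / -9 = -4.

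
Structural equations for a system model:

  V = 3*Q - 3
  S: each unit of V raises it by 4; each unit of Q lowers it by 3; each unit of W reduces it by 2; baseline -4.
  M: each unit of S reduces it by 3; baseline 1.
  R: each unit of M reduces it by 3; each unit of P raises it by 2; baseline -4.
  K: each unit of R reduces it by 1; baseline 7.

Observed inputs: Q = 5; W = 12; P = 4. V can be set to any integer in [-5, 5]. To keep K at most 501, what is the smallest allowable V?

V = -3

Intervening on V fixes its value directly, overriding its dependence on Q.
Substituting into the S equation gives S = 4*V - 43.
M becomes -12*V + 130.
So R = 36*V - 386.
Substituting into the K equation gives K = -36*V + 393.
Require -36*V + 393 ≤ 501, so V ≥ -3.
The smallest integer in [-5, 5] satisfying this is -3.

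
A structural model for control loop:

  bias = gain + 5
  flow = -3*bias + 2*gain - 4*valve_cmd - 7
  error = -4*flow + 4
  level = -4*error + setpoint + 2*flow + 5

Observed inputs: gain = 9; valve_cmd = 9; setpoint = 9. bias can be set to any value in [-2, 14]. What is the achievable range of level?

Intervening on bias fixes its value directly, overriding its dependence on gain.
Substituting into the flow equation gives flow = -3*bias - 25.
Substituting into the error equation gives error = 12*bias + 104.
Substituting into the level equation gives level = -54*bias - 452.
Linear in bias, so extremes are at the endpoints: bias = -2 gives level = -344; bias = 14 gives level = -1208.

-1208 to -344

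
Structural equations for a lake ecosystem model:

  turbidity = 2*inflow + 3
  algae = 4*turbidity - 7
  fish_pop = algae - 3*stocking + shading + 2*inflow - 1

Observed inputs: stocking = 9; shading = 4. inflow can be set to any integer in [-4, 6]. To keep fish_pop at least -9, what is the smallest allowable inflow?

inflow = 1

Substituting into the algae equation gives algae = 8*inflow + 5.
Substituting into the fish_pop equation gives fish_pop = 10*inflow - 19.
Require 10*inflow - 19 ≥ -9, so inflow ≥ 1.
The smallest integer in [-4, 6] satisfying this is 1.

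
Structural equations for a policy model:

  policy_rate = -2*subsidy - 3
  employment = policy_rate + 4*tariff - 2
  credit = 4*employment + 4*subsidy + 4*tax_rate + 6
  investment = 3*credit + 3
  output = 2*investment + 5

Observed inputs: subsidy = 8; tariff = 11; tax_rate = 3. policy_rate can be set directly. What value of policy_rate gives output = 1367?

Intervening on policy_rate fixes its value directly, overriding its dependence on subsidy.
Substituting into the employment equation gives employment = policy_rate + 42.
credit becomes 4*policy_rate + 218.
Substituting into the investment equation gives investment = 12*policy_rate + 657.
Substituting into the output equation gives output = 24*policy_rate + 1319.
Solve 24*policy_rate + 1319 = 1367: policy_rate = (1367 - 1319) / 24 = 2.

policy_rate = 2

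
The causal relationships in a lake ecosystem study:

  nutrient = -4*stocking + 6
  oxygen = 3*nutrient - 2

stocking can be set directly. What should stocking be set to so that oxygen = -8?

stocking = 2

Substituting into the oxygen equation gives oxygen = -12*stocking + 16.
Solve -12*stocking + 16 = -8: stocking = (-8 - 16) / -12 = 2.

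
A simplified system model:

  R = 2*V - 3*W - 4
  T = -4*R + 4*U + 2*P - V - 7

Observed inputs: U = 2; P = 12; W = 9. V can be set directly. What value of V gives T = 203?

V = -6

Substituting into the R equation gives R = 2*V - 31.
So T = -9*V + 149.
Solve -9*V + 149 = 203: V = (203 - 149) / -9 = -6.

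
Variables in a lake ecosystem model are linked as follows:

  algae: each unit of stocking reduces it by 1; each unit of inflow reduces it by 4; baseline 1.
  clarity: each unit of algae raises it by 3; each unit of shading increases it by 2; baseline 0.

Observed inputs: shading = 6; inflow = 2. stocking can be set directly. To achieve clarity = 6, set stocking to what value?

Substituting into the algae equation gives algae = -stocking - 7.
So clarity = -3*stocking - 9.
Solve -3*stocking - 9 = 6: stocking = (6 + 9) / -3 = -5.

stocking = -5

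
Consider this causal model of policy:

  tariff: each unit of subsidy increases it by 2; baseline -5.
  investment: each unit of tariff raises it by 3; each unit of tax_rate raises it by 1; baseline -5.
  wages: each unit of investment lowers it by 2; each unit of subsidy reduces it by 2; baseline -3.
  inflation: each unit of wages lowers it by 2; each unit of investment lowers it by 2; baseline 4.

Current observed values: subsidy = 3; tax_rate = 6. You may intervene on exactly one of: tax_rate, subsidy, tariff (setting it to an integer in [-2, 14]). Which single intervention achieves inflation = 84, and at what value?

Intervening on tax_rate: inflation = 2*tax_rate + 18. Reaching 84 requires tax_rate = 33, outside [-2, 14].
Intervening on subsidy: inflation = 16*subsidy - 18. Reaching 84 requires subsidy = 51/8, not an integer.
Intervening on tariff: with other inputs at their observed values, inflation = 6*tariff + 24. Solving for 84 gives tariff = 10, within [-2, 14].

set tariff = 10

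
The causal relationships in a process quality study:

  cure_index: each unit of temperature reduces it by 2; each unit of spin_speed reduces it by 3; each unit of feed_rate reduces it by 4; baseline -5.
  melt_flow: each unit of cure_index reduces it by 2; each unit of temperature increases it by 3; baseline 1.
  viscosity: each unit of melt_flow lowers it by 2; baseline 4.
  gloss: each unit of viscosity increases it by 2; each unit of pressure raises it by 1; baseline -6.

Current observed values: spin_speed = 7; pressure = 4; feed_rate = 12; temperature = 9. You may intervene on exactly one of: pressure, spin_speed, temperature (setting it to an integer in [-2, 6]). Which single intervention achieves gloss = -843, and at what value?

Intervening on pressure: with other inputs at their observed values, gloss = pressure - 846. Solving for -843 gives pressure = 3, within [-2, 6].
Intervening on spin_speed: gloss = -24*spin_speed - 674. Reaching -843 requires spin_speed = 169/24, not an integer.
Intervening on temperature: gloss = -28*temperature - 590. Reaching -843 requires temperature = 253/28, not an integer.

set pressure = 3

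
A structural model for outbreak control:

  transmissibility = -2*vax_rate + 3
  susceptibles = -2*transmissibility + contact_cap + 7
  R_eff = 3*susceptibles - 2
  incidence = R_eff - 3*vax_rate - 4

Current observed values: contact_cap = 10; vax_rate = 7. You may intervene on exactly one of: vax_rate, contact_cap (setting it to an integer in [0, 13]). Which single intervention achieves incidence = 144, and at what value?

Intervening on vax_rate: with other inputs at their observed values, incidence = 9*vax_rate + 27. Solving for 144 gives vax_rate = 13, within [0, 13].
Intervening on contact_cap: incidence = 3*contact_cap + 60. Reaching 144 requires contact_cap = 28, outside [0, 13].

set vax_rate = 13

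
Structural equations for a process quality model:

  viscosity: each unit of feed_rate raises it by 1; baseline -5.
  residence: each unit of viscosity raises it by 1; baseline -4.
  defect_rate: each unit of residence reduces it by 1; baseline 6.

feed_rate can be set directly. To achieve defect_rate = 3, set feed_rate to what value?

feed_rate = 12

Substituting into the residence equation gives residence = feed_rate - 9.
This gives defect_rate = -feed_rate + 15.
Solve -feed_rate + 15 = 3: feed_rate = (3 - 15) / -1 = 12.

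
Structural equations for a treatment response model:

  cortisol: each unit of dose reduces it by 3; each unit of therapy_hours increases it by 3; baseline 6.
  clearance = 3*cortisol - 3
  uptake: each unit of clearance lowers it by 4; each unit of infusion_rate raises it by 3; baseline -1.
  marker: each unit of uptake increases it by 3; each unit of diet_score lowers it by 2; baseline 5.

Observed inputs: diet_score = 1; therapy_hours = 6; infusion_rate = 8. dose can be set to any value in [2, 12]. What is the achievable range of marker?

Substituting into the cortisol equation gives cortisol = -3*dose + 24.
Substituting into the clearance equation gives clearance = -9*dose + 69.
So uptake = 36*dose - 253.
Substituting into the marker equation gives marker = 108*dose - 756.
Linear in dose, so extremes are at the endpoints: dose = 2 gives marker = -540; dose = 12 gives marker = 540.

-540 to 540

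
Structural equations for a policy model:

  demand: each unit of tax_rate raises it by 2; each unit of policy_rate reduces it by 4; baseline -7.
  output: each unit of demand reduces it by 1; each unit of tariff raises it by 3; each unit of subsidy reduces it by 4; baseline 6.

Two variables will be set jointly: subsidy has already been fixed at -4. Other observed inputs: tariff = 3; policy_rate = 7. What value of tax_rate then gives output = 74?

tax_rate = -4

With subsidy held at -4:
Substituting into the demand equation gives demand = 2*tax_rate - 35.
Substituting into the output equation gives output = -2*tax_rate + 66.
Solve -2*tax_rate + 66 = 74: tax_rate = (74 - 66) / -2 = -4.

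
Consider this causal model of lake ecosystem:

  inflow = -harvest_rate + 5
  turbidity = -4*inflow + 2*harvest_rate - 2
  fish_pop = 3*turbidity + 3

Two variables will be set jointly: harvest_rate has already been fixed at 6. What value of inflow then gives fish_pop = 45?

With harvest_rate held at 6:
Intervening on inflow fixes its value directly, overriding its dependence on harvest_rate.
Substituting into the turbidity equation gives turbidity = -4*inflow + 10.
This gives fish_pop = -12*inflow + 33.
Solve -12*inflow + 33 = 45: inflow = (45 - 33) / -12 = -1.

inflow = -1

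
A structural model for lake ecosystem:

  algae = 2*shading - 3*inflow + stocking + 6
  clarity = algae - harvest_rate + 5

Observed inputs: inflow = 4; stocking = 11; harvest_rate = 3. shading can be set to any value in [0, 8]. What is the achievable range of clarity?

Substituting into the algae equation gives algae = 2*shading + 5.
Substituting into the clarity equation gives clarity = 2*shading + 7.
Linear in shading, so extremes are at the endpoints: shading = 0 gives clarity = 7; shading = 8 gives clarity = 23.

7 to 23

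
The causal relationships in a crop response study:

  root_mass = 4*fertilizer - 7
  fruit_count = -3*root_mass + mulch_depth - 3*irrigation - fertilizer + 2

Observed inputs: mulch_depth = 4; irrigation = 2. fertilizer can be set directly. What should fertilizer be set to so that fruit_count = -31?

Substituting into the fruit_count equation gives fruit_count = -13*fertilizer + 21.
Solve -13*fertilizer + 21 = -31: fertilizer = (-31 - 21) / -13 = 4.

fertilizer = 4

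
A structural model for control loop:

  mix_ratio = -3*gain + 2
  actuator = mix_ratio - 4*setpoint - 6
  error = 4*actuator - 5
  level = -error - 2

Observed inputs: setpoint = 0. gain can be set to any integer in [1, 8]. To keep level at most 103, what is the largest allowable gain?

gain = 7

Substituting into the actuator equation gives actuator = -3*gain - 4.
Substituting into the error equation gives error = -12*gain - 21.
This gives level = 12*gain + 19.
Require 12*gain + 19 ≤ 103, so gain ≤ 7.
The largest integer in [1, 8] satisfying this is 7.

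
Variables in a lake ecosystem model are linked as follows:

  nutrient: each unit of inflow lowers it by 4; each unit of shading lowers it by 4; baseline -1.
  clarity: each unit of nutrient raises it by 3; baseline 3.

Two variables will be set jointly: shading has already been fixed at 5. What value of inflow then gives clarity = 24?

With shading held at 5:
Substituting into the nutrient equation gives nutrient = -4*inflow - 21.
Substituting into the clarity equation gives clarity = -12*inflow - 60.
Solve -12*inflow - 60 = 24: inflow = (24 + 60) / -12 = -7.

inflow = -7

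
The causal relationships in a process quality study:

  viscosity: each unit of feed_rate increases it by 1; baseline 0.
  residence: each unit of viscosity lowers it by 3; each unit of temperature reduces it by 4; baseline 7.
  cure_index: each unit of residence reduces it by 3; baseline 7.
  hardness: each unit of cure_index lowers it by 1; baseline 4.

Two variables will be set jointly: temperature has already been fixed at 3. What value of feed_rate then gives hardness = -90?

With temperature held at 3:
Substituting into the residence equation gives residence = -3*feed_rate - 5.
Substituting into the cure_index equation gives cure_index = 9*feed_rate + 22.
This gives hardness = -9*feed_rate - 18.
Solve -9*feed_rate - 18 = -90: feed_rate = (-90 + 18) / -9 = 8.

feed_rate = 8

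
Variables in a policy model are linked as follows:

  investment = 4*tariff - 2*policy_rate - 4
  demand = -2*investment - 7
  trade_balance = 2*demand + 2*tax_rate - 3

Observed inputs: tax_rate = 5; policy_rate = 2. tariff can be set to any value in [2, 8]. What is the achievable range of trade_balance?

Substituting into the investment equation gives investment = 4*tariff - 8.
So demand = -8*tariff + 9.
Substituting into the trade_balance equation gives trade_balance = -16*tariff + 25.
Linear in tariff, so extremes are at the endpoints: tariff = 2 gives trade_balance = -7; tariff = 8 gives trade_balance = -103.

-103 to -7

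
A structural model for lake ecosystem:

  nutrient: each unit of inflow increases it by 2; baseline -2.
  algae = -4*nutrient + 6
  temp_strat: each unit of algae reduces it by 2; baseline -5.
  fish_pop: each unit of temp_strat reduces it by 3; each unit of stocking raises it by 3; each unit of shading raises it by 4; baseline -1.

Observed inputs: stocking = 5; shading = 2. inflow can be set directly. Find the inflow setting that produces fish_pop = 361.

Substituting into the algae equation gives algae = -8*inflow + 14.
temp_strat becomes 16*inflow - 33.
fish_pop becomes -48*inflow + 121.
Solve -48*inflow + 121 = 361: inflow = (361 - 121) / -48 = -5.

inflow = -5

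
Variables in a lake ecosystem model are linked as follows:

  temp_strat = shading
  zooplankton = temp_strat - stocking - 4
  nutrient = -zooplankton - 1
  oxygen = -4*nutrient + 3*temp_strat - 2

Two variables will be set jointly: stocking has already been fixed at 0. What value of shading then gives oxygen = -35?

shading = -3

With stocking held at 0:
Substituting into the zooplankton equation gives zooplankton = shading - 4.
nutrient becomes -shading + 3.
This gives oxygen = 7*shading - 14.
Solve 7*shading - 14 = -35: shading = (-35 + 14) / 7 = -3.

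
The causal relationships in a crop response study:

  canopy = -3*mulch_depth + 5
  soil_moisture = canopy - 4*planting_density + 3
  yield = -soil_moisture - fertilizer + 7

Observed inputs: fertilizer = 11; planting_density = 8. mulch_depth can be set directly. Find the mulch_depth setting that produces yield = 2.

Substituting into the soil_moisture equation gives soil_moisture = -3*mulch_depth - 24.
So yield = 3*mulch_depth + 20.
Solve 3*mulch_depth + 20 = 2: mulch_depth = (2 - 20) / 3 = -6.

mulch_depth = -6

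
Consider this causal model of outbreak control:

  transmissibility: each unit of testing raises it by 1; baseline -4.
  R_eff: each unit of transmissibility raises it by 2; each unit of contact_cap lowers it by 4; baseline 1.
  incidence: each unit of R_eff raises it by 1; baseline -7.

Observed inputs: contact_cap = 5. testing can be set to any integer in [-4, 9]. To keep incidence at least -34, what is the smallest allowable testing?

Substituting into the R_eff equation gives R_eff = 2*testing - 27.
Substituting into the incidence equation gives incidence = 2*testing - 34.
Require 2*testing - 34 ≥ -34, so testing ≥ 0.
The smallest integer in [-4, 9] satisfying this is 0.

testing = 0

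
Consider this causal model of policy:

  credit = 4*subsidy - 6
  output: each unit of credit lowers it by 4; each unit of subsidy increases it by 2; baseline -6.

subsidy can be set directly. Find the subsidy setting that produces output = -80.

subsidy = 7

Substituting into the output equation gives output = -14*subsidy + 18.
Solve -14*subsidy + 18 = -80: subsidy = (-80 - 18) / -14 = 7.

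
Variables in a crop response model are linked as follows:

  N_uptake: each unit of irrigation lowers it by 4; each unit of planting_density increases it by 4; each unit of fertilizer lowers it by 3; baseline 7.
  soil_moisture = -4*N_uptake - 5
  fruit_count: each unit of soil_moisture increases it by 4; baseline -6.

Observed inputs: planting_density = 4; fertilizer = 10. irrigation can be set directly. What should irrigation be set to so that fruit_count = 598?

Substituting into the N_uptake equation gives N_uptake = -4*irrigation - 7.
Substituting into the soil_moisture equation gives soil_moisture = 16*irrigation + 23.
Substituting into the fruit_count equation gives fruit_count = 64*irrigation + 86.
Solve 64*irrigation + 86 = 598: irrigation = (598 - 86) / 64 = 8.

irrigation = 8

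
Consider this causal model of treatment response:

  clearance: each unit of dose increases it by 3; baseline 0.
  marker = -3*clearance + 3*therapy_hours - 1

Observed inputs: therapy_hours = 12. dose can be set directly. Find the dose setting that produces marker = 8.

dose = 3

Substituting into the marker equation gives marker = -9*dose + 35.
Solve -9*dose + 35 = 8: dose = (8 - 35) / -9 = 3.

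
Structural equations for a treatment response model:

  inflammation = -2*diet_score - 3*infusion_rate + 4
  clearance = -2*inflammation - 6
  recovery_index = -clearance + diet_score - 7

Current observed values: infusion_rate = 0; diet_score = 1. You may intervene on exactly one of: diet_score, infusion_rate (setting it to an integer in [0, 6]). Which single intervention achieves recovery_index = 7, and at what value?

Intervening on diet_score: with other inputs at their observed values, recovery_index = -3*diet_score + 7. Solving for 7 gives diet_score = 0, within [0, 6].
Intervening on infusion_rate: recovery_index = -6*infusion_rate + 4. Reaching 7 requires infusion_rate = -1/2, not an integer.

set diet_score = 0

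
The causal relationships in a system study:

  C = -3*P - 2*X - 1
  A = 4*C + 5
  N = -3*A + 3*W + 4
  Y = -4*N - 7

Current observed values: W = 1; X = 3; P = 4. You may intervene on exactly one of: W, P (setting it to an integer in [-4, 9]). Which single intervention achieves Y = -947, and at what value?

Intervening on W: with other inputs at their observed values, Y = -12*W - 875. Solving for -947 gives W = 6, within [-4, 9].
Intervening on P: Y = -144*P - 311. Reaching -947 requires P = 53/12, not an integer.

set W = 6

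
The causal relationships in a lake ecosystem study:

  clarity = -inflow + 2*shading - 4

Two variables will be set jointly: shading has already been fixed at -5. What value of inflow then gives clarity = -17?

inflow = 3

With shading held at -5:
Substituting into the clarity equation gives clarity = -inflow - 14.
Solve -inflow - 14 = -17: inflow = (-17 + 14) / -1 = 3.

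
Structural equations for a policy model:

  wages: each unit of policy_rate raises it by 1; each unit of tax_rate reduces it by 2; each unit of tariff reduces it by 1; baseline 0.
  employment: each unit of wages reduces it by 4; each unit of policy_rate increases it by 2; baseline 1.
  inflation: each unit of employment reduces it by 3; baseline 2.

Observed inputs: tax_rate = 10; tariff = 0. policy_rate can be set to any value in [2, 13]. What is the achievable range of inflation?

Substituting into the wages equation gives wages = policy_rate - 20.
Substituting into the employment equation gives employment = -2*policy_rate + 81.
Substituting into the inflation equation gives inflation = 6*policy_rate - 241.
Linear in policy_rate, so extremes are at the endpoints: policy_rate = 2 gives inflation = -229; policy_rate = 13 gives inflation = -163.

-229 to -163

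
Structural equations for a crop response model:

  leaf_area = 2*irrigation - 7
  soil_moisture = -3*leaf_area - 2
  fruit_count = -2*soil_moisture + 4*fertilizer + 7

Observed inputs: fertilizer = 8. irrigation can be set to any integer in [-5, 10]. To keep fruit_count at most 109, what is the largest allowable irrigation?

Substituting into the soil_moisture equation gives soil_moisture = -6*irrigation + 19.
This gives fruit_count = 12*irrigation + 1.
Require 12*irrigation + 1 ≤ 109, so irrigation ≤ 9.
The largest integer in [-5, 10] satisfying this is 9.

irrigation = 9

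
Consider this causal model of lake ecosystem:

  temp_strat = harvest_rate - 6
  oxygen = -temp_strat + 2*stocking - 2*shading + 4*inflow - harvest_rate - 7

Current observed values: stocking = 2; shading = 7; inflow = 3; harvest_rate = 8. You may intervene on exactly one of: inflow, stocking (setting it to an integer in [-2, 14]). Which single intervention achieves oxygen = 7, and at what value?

Intervening on inflow: oxygen = 4*inflow - 27. Reaching 7 requires inflow = 17/2, not an integer.
Intervening on stocking: with other inputs at their observed values, oxygen = 2*stocking - 19. Solving for 7 gives stocking = 13, within [-2, 14].

set stocking = 13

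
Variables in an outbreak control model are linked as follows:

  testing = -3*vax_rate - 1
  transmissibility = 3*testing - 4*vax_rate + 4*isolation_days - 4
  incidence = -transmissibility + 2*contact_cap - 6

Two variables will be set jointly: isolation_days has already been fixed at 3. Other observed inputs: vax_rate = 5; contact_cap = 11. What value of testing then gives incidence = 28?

With isolation_days held at 3:
Intervening on testing fixes its value directly, overriding its dependence on vax_rate.
Substituting into the transmissibility equation gives transmissibility = 3*testing - 12.
So incidence = -3*testing + 28.
Solve -3*testing + 28 = 28: testing = (28 - 28) / -3 = 0.

testing = 0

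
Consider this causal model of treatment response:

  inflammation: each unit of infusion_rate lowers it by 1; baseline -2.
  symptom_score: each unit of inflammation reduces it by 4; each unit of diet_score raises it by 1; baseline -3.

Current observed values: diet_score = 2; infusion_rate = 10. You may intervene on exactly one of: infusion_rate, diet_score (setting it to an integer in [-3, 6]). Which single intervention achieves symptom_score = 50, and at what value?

set diet_score = 5

Intervening on infusion_rate: symptom_score = 4*infusion_rate + 7. Reaching 50 requires infusion_rate = 43/4, not an integer.
Intervening on diet_score: with other inputs at their observed values, symptom_score = diet_score + 45. Solving for 50 gives diet_score = 5, within [-3, 6].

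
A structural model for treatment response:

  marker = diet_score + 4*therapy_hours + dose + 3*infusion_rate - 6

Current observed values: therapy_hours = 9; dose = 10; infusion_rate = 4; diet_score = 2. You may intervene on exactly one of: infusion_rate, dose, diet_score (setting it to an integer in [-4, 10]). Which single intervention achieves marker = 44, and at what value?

Intervening on infusion_rate: marker = 3*infusion_rate + 42. Reaching 44 requires infusion_rate = 2/3, not an integer.
Intervening on dose: with other inputs at their observed values, marker = dose + 44. Solving for 44 gives dose = 0, within [-4, 10].
Intervening on diet_score: marker = diet_score + 52. Reaching 44 requires diet_score = -8, outside [-4, 10].

set dose = 0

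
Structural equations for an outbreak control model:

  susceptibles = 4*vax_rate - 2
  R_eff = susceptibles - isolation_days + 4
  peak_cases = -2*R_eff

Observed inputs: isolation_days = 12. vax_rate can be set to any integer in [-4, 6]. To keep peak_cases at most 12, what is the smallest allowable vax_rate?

vax_rate = 1

Substituting into the R_eff equation gives R_eff = 4*vax_rate - 10.
So peak_cases = -8*vax_rate + 20.
Require -8*vax_rate + 20 ≤ 12, so vax_rate ≥ 1.
The smallest integer in [-4, 6] satisfying this is 1.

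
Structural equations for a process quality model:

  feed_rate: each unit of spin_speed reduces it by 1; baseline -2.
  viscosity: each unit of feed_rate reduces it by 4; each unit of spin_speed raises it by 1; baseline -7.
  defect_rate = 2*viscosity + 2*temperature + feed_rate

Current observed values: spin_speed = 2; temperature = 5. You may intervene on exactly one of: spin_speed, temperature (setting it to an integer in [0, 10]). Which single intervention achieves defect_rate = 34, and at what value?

Intervening on spin_speed: defect_rate = 9*spin_speed + 10. Reaching 34 requires spin_speed = 8/3, not an integer.
Intervening on temperature: with other inputs at their observed values, defect_rate = 2*temperature + 18. Solving for 34 gives temperature = 8, within [0, 10].

set temperature = 8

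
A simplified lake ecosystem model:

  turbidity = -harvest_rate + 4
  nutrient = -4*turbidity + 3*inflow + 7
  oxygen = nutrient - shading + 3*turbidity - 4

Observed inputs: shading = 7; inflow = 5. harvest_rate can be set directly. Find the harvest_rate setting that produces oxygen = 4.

Substituting into the nutrient equation gives nutrient = 4*harvest_rate + 6.
So oxygen = harvest_rate + 7.
Solve harvest_rate + 7 = 4: harvest_rate = (4 - 7) / 1 = -3.

harvest_rate = -3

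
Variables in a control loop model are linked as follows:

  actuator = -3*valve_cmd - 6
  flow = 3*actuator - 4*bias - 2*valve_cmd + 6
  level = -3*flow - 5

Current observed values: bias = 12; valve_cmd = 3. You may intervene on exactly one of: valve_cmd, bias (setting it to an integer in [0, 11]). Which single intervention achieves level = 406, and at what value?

set valve_cmd = 7

Intervening on valve_cmd: with other inputs at their observed values, level = 33*valve_cmd + 175. Solving for 406 gives valve_cmd = 7, within [0, 11].
Intervening on bias: level = 12*bias + 130. Reaching 406 requires bias = 23, outside [0, 11].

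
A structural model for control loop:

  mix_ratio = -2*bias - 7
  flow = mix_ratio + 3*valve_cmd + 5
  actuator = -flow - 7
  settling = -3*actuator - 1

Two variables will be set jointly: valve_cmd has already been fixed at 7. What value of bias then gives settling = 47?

With valve_cmd held at 7:
Substituting into the flow equation gives flow = -2*bias + 19.
Substituting into the actuator equation gives actuator = 2*bias - 26.
This gives settling = -6*bias + 77.
Solve -6*bias + 77 = 47: bias = (47 - 77) / -6 = 5.

bias = 5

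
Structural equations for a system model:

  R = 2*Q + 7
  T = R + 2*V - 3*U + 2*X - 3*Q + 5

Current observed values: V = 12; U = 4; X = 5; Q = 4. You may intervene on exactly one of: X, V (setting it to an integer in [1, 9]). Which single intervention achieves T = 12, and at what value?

Intervening on X: T = 2*X + 20. Reaching 12 requires X = -4, outside [1, 9].
Intervening on V: with other inputs at their observed values, T = 2*V + 6. Solving for 12 gives V = 3, within [1, 9].

set V = 3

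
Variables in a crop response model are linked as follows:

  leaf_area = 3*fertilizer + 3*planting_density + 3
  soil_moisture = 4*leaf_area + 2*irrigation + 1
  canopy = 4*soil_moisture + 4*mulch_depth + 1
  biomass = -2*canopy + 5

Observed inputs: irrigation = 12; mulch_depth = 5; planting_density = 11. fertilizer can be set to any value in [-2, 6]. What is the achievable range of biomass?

Substituting into the leaf_area equation gives leaf_area = 3*fertilizer + 36.
Substituting into the soil_moisture equation gives soil_moisture = 12*fertilizer + 169.
Substituting into the canopy equation gives canopy = 48*fertilizer + 697.
Substituting into the biomass equation gives biomass = -96*fertilizer - 1389.
Linear in fertilizer, so extremes are at the endpoints: fertilizer = -2 gives biomass = -1197; fertilizer = 6 gives biomass = -1965.

-1965 to -1197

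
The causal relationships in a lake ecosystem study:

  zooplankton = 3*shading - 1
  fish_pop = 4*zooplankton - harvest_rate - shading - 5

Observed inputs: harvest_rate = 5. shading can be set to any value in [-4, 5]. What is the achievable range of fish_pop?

-58 to 41

Substituting into the fish_pop equation gives fish_pop = 11*shading - 14.
Linear in shading, so extremes are at the endpoints: shading = -4 gives fish_pop = -58; shading = 5 gives fish_pop = 41.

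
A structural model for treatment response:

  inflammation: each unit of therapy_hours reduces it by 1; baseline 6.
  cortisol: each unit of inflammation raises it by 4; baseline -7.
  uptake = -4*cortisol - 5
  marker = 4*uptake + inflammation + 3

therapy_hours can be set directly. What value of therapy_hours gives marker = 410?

therapy_hours = 11

Substituting into the cortisol equation gives cortisol = -4*therapy_hours + 17.
So uptake = 16*therapy_hours - 73.
marker becomes 63*therapy_hours - 283.
Solve 63*therapy_hours - 283 = 410: therapy_hours = (410 + 283) / 63 = 11.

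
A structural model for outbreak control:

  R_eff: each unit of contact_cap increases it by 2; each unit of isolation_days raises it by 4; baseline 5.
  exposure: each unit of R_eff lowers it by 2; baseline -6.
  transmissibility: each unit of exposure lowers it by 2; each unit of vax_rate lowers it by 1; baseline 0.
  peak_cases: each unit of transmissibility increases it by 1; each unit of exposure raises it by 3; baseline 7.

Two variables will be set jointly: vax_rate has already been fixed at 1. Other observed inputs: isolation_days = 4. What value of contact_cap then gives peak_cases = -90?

contact_cap = 12

With vax_rate held at 1:
Substituting into the R_eff equation gives R_eff = 2*contact_cap + 21.
Substituting into the exposure equation gives exposure = -4*contact_cap - 48.
Substituting into the transmissibility equation gives transmissibility = 8*contact_cap + 95.
Substituting into the peak_cases equation gives peak_cases = -4*contact_cap - 42.
Solve -4*contact_cap - 42 = -90: contact_cap = (-90 + 42) / -4 = 12.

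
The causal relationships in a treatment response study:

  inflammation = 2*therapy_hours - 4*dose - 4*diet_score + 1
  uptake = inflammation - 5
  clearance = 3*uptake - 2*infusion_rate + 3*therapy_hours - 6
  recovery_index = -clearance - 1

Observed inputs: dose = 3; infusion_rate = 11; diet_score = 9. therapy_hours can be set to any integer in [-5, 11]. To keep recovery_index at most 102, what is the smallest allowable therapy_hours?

Substituting into the inflammation equation gives inflammation = 2*therapy_hours - 47.
uptake becomes 2*therapy_hours - 52.
So clearance = 9*therapy_hours - 184.
Substituting into the recovery_index equation gives recovery_index = -9*therapy_hours + 183.
Require -9*therapy_hours + 183 ≤ 102, so therapy_hours ≥ 9.
The smallest integer in [-5, 11] satisfying this is 9.

therapy_hours = 9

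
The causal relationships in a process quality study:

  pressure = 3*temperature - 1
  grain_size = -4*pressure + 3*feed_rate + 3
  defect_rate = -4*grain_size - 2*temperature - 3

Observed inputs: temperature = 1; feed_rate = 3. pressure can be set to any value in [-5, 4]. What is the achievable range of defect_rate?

-133 to 11

Intervening on pressure fixes its value directly, overriding its dependence on temperature.
Substituting into the grain_size equation gives grain_size = -4*pressure + 12.
Substituting into the defect_rate equation gives defect_rate = 16*pressure - 53.
Linear in pressure, so extremes are at the endpoints: pressure = -5 gives defect_rate = -133; pressure = 4 gives defect_rate = 11.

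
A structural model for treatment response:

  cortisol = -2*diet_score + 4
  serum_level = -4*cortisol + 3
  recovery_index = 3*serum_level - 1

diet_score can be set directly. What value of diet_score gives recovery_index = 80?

Substituting into the serum_level equation gives serum_level = 8*diet_score - 13.
Substituting into the recovery_index equation gives recovery_index = 24*diet_score - 40.
Solve 24*diet_score - 40 = 80: diet_score = (80 + 40) / 24 = 5.

diet_score = 5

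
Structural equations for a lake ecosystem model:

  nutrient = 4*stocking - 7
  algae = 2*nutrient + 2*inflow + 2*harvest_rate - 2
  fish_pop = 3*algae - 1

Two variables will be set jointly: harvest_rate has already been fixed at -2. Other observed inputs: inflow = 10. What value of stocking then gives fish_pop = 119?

With harvest_rate held at -2:
Substituting into the algae equation gives algae = 8*stocking.
Substituting into the fish_pop equation gives fish_pop = 24*stocking - 1.
Solve 24*stocking - 1 = 119: stocking = (119 + 1) / 24 = 5.

stocking = 5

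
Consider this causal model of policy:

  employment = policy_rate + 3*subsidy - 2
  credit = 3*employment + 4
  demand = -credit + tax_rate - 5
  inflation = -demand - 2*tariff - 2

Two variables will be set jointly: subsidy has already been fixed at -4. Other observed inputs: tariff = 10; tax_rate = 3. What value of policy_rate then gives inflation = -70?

With subsidy held at -4:
Substituting into the employment equation gives employment = policy_rate - 14.
Substituting into the credit equation gives credit = 3*policy_rate - 38.
Substituting into the demand equation gives demand = -3*policy_rate + 36.
inflation becomes 3*policy_rate - 58.
Solve 3*policy_rate - 58 = -70: policy_rate = (-70 + 58) / 3 = -4.

policy_rate = -4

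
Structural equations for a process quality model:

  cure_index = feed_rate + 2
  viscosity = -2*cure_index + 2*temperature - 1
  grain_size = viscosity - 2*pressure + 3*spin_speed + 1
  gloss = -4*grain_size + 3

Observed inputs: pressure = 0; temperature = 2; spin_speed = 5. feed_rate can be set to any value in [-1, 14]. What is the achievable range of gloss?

Substituting into the viscosity equation gives viscosity = -2*feed_rate - 1.
So grain_size = -2*feed_rate + 15.
This gives gloss = 8*feed_rate - 57.
Linear in feed_rate, so extremes are at the endpoints: feed_rate = -1 gives gloss = -65; feed_rate = 14 gives gloss = 55.

-65 to 55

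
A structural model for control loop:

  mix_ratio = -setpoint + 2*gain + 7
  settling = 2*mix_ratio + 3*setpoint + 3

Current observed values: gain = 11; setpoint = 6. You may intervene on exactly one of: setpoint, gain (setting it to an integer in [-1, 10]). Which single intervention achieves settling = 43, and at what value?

set gain = 5

Intervening on setpoint: settling = setpoint + 61. Reaching 43 requires setpoint = -18, outside [-1, 10].
Intervening on gain: with other inputs at their observed values, settling = 4*gain + 23. Solving for 43 gives gain = 5, within [-1, 10].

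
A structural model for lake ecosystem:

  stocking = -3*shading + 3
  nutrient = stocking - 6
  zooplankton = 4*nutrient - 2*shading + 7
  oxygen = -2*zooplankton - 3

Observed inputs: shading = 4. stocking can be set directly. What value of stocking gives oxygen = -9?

stocking = 7

Intervening on stocking fixes its value directly, overriding its dependence on shading.
Substituting into the zooplankton equation gives zooplankton = 4*stocking - 25.
Substituting into the oxygen equation gives oxygen = -8*stocking + 47.
Solve -8*stocking + 47 = -9: stocking = (-9 - 47) / -8 = 7.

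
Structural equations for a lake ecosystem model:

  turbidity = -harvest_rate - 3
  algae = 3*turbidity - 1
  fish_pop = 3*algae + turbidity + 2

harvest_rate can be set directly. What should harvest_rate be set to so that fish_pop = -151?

harvest_rate = 12

Substituting into the algae equation gives algae = -3*harvest_rate - 10.
This gives fish_pop = -10*harvest_rate - 31.
Solve -10*harvest_rate - 31 = -151: harvest_rate = (-151 + 31) / -10 = 12.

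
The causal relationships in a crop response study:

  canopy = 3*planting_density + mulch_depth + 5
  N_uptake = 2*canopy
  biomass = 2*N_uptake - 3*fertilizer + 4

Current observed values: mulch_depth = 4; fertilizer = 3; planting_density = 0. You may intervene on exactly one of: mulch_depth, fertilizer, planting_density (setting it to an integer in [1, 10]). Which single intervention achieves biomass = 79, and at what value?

Intervening on mulch_depth: biomass = 4*mulch_depth + 15. Reaching 79 requires mulch_depth = 16, outside [1, 10].
Intervening on fertilizer: biomass = -3*fertilizer + 40. Reaching 79 requires fertilizer = -13, outside [1, 10].
Intervening on planting_density: with other inputs at their observed values, biomass = 12*planting_density + 31. Solving for 79 gives planting_density = 4, within [1, 10].

set planting_density = 4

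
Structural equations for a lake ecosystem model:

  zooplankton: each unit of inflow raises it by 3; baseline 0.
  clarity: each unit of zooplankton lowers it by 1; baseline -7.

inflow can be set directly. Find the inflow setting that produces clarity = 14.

Substituting into the clarity equation gives clarity = -3*inflow - 7.
Solve -3*inflow - 7 = 14: inflow = (14 + 7) / -3 = -7.

inflow = -7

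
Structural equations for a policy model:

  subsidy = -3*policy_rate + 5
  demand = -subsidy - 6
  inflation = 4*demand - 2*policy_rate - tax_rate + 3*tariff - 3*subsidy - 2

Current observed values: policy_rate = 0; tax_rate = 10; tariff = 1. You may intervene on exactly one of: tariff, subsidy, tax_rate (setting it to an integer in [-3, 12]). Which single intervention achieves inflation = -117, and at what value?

set subsidy = 12

Intervening on tariff: inflation = 3*tariff - 71. Reaching -117 requires tariff = -46/3, not an integer.
Intervening on subsidy: with other inputs at their observed values, inflation = -7*subsidy - 33. Solving for -117 gives subsidy = 12, within [-3, 12].
Intervening on tax_rate: inflation = -tax_rate - 58. Reaching -117 requires tax_rate = 59, outside [-3, 12].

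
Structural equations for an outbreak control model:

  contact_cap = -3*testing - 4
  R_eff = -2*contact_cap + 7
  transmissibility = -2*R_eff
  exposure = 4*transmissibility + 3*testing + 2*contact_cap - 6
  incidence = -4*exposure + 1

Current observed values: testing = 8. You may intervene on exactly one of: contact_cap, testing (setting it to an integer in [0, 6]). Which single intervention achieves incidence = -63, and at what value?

set contact_cap = 3

Intervening on contact_cap: with other inputs at their observed values, incidence = -72*contact_cap + 153. Solving for -63 gives contact_cap = 3, within [0, 6].
Intervening on testing: incidence = 204*testing + 537. Reaching -63 requires testing = -50/17, not an integer.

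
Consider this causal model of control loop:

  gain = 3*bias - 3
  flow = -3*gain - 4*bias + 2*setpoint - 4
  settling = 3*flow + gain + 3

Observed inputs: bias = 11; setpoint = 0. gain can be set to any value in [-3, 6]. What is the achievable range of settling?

-189 to -117

Intervening on gain fixes its value directly, overriding its dependence on bias.
Substituting into the flow equation gives flow = -3*gain - 48.
Substituting into the settling equation gives settling = -8*gain - 141.
Linear in gain, so extremes are at the endpoints: gain = -3 gives settling = -117; gain = 6 gives settling = -189.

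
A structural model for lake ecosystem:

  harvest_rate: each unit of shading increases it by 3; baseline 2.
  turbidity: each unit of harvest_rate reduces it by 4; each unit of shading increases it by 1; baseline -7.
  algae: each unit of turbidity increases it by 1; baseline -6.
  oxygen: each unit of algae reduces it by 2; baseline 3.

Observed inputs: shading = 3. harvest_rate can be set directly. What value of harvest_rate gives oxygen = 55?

harvest_rate = 4

Intervening on harvest_rate fixes its value directly, overriding its dependence on shading.
Substituting into the turbidity equation gives turbidity = -4*harvest_rate - 4.
algae becomes -4*harvest_rate - 10.
So oxygen = 8*harvest_rate + 23.
Solve 8*harvest_rate + 23 = 55: harvest_rate = (55 - 23) / 8 = 4.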